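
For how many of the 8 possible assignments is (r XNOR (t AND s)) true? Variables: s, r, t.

Satisfying assignments: (0,0,0), (0,0,1), (1,0,0), (1,1,1)
Count: 4 out of 8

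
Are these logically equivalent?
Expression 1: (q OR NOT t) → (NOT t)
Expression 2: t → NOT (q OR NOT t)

Yes, Contrapositive is always equivalent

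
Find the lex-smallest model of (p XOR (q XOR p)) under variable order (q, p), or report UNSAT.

q=1, p=0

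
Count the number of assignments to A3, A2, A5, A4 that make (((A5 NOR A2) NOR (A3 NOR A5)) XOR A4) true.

Satisfying assignments: (0,0,0,1), (0,0,1,0), (0,1,0,1), (0,1,1,0), (1,0,0,1), (1,0,1,0), (1,1,0,0), (1,1,1,0)
Count: 8 out of 16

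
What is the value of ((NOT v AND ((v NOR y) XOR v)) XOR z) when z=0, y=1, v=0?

Substituting: ((NOT 0 AND ((0 NOR 1) XOR 0)) XOR 0)
= 0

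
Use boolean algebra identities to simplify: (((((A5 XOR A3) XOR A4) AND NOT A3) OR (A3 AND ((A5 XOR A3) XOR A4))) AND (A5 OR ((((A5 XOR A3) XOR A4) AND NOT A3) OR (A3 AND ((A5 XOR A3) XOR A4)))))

By absorption (E AND (E OR v) = E) then distribution ((E AND v) OR (E AND NOT v) = E):
= ((A5 XOR A3) XOR A4)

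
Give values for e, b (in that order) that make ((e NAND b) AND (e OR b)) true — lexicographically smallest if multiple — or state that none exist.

e=0, b=1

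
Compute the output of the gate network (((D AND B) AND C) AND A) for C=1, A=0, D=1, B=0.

Substituting: (((1 AND 0) AND 1) AND 0)
= 0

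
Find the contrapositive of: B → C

Contrapositive: NOT C → NOT B
Note: A statement and its contrapositive are logically equivalent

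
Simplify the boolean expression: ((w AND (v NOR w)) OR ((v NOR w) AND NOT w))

By distribution ((E AND v) OR (E AND NOT v) = E):
= (v NOR w)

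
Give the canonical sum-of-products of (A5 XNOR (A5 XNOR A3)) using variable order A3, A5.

Σm(2, 3) = (A3 AND NOT A5) OR (A3 AND A5)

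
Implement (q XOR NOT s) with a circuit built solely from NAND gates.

((q NAND (q NAND (s NAND s))) NAND ((s NAND s) NAND (q NAND (s NAND s))))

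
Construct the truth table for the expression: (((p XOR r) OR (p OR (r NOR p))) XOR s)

r | s | p | Output
------------------
0 | 0 | 0 | 1
0 | 0 | 1 | 1
0 | 1 | 0 | 0
0 | 1 | 1 | 0
1 | 0 | 0 | 1
1 | 0 | 1 | 1
1 | 1 | 0 | 0
1 | 1 | 1 | 0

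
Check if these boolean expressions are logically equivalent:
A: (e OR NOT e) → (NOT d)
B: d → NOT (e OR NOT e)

Yes, Contrapositive is always equivalent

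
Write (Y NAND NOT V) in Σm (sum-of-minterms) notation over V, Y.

Σm(0, 2, 3) = (NOT V AND NOT Y) OR (V AND NOT Y) OR (V AND Y)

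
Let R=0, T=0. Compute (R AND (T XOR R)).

Substituting: (0 AND (0 XOR 0))
= 0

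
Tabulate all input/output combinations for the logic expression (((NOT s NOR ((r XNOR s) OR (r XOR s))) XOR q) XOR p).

s | r | q | p | Output
----------------------
0 | 0 | 0 | 0 | 0
0 | 0 | 0 | 1 | 1
0 | 0 | 1 | 0 | 1
0 | 0 | 1 | 1 | 0
0 | 1 | 0 | 0 | 0
0 | 1 | 0 | 1 | 1
0 | 1 | 1 | 0 | 1
0 | 1 | 1 | 1 | 0
1 | 0 | 0 | 0 | 0
1 | 0 | 0 | 1 | 1
1 | 0 | 1 | 0 | 1
1 | 0 | 1 | 1 | 0
1 | 1 | 0 | 0 | 0
1 | 1 | 0 | 1 | 1
1 | 1 | 1 | 0 | 1
1 | 1 | 1 | 1 | 0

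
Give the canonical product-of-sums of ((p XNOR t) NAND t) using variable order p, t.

ΠM(3) = (NOT p OR NOT t)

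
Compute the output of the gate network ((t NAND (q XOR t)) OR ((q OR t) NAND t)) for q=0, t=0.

Substituting: ((0 NAND (0 XOR 0)) OR ((0 OR 0) NAND 0))
= 1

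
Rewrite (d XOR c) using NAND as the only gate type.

((d NAND (d NAND c)) NAND (c NAND (d NAND c)))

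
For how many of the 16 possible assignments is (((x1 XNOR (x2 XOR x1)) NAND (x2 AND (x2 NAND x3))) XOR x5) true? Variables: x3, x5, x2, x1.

Satisfying assignments: (0,0,0,0), (0,0,0,1), (0,0,1,0), (0,0,1,1), (1,0,0,0), (1,0,0,1), (1,0,1,0), (1,0,1,1)
Count: 8 out of 16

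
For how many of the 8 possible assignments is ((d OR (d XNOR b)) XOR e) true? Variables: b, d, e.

Satisfying assignments: (0,0,0), (0,1,0), (1,0,1), (1,1,0)
Count: 4 out of 8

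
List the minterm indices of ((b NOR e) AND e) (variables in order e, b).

Σm() = FALSE (no minterms)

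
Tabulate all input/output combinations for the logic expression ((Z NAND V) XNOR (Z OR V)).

Z | V | Output
--------------
0 | 0 | 0
0 | 1 | 1
1 | 0 | 1
1 | 1 | 0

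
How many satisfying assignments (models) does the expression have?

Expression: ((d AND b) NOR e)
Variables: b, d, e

Satisfying assignments: (0,0,0), (0,1,0), (1,0,0)
Count: 3 out of 8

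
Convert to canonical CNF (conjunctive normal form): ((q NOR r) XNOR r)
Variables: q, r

(q OR r) AND (q OR NOT r) AND (NOT q OR NOT r)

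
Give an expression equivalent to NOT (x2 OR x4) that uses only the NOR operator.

(((x2 NOR x4) NOR (x2 NOR x4)) NOR ((x2 NOR x4) NOR (x2 NOR x4)))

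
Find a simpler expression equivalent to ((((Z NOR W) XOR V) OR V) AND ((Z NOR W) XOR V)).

By absorption (E AND (E OR v) = E):
= ((Z NOR W) XOR V)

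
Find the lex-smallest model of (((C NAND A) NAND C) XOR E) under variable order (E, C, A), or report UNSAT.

E=0, C=0, A=0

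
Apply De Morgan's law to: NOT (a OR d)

NOT a AND NOT d
De Morgan's: NOT(OR of terms) = AND of negations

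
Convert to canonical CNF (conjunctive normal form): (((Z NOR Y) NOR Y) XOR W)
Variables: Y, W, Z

(Y OR W OR Z) AND (Y OR NOT W OR NOT Z) AND (NOT Y OR W OR Z) AND (NOT Y OR W OR NOT Z)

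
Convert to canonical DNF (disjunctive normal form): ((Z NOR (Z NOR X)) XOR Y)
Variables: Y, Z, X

(NOT Y AND NOT Z AND X) OR (Y AND NOT Z AND NOT X) OR (Y AND Z AND NOT X) OR (Y AND Z AND X)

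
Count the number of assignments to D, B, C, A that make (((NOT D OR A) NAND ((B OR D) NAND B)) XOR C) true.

Satisfying assignments: (0,0,1,0), (0,0,1,1), (0,1,0,0), (0,1,0,1), (1,0,0,0), (1,0,1,1), (1,1,0,0), (1,1,0,1)
Count: 8 out of 16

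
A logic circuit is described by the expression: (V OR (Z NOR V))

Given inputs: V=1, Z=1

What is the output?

Substituting: (1 OR (1 NOR 1))
= 1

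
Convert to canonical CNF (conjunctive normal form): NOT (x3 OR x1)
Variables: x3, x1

(x3 OR NOT x1) AND (NOT x3 OR x1) AND (NOT x3 OR NOT x1)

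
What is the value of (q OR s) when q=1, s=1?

Substituting: (1 OR 1)
= 1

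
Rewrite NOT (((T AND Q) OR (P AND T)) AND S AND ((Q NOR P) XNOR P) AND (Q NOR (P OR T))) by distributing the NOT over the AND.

NOT ((T AND Q) OR (P AND T)) OR NOT S OR NOT ((Q NOR P) XNOR P) OR NOT (Q NOR (P OR T))
De Morgan's: NOT(AND of terms) = OR of negations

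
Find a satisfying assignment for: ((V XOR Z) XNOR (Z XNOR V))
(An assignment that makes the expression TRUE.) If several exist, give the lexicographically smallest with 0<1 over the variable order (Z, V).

UNSATISFIABLE - no assignment makes this expression true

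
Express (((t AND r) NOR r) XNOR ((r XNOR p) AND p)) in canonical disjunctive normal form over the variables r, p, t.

(r AND NOT p AND NOT t) OR (r AND NOT p AND t)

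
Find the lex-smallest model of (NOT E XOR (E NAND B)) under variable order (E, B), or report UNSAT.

E=1, B=0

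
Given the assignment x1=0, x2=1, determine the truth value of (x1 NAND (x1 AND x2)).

Substituting: (0 NAND (0 AND 1))
= 1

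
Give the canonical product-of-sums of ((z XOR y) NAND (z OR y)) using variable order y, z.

ΠM(1, 2) = (y OR NOT z) AND (NOT y OR z)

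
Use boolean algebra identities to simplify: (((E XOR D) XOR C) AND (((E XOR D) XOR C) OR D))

By absorption (E AND (E OR v) = E):
= ((E XOR D) XOR C)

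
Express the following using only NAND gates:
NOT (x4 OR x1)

(((x4 NAND x4) NAND (x1 NAND x1)) NAND ((x4 NAND x4) NAND (x1 NAND x1)))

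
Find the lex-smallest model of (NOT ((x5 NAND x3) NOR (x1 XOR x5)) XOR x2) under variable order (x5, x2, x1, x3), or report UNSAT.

x5=0, x2=0, x1=0, x3=0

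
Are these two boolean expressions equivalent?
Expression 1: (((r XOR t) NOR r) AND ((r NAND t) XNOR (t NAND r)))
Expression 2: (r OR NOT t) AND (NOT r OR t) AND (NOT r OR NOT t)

Yes, they are equivalent — the two output columns agree on all 4 assignments:
r | t | Expression 1 | Expression 2
-----------------------------------
0 | 0 | 1 | 1
0 | 1 | 0 | 0
1 | 0 | 0 | 0
1 | 1 | 0 | 0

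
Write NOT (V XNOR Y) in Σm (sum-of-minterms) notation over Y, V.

Σm(1, 2) = (NOT Y AND V) OR (Y AND NOT V)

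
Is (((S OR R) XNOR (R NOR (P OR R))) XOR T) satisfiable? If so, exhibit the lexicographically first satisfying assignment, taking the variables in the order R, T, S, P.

R=0, T=0, S=0, P=1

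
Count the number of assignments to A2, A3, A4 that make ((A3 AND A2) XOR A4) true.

Satisfying assignments: (0,0,1), (0,1,1), (1,0,1), (1,1,0)
Count: 4 out of 8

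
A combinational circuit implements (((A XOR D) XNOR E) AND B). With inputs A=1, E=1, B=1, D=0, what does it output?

Substituting: (((1 XOR 0) XNOR 1) AND 1)
= 1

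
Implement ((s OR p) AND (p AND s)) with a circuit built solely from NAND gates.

((((s NAND s) NAND (p NAND p)) NAND ((p NAND s) NAND (p NAND s))) NAND (((s NAND s) NAND (p NAND p)) NAND ((p NAND s) NAND (p NAND s))))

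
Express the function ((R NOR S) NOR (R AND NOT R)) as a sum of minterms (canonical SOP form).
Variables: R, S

Σm(1, 2, 3) = (NOT R AND S) OR (R AND NOT S) OR (R AND S)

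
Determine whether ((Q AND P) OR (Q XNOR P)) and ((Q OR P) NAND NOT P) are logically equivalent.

No. Counterexample: with P=1, Q=0, Expression 1 = 0 but Expression 2 = 1.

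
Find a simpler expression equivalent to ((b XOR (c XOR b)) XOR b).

By XOR self-cancellation ((E XOR v) XOR v = E):
= (c XOR b)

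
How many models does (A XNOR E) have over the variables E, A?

Satisfying assignments: (0,0), (1,1)
Count: 2 out of 4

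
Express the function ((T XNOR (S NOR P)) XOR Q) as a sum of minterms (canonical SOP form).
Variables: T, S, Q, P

Σm(1, 2, 4, 5, 8, 11, 14, 15) = (NOT T AND NOT S AND NOT Q AND P) OR (NOT T AND NOT S AND Q AND NOT P) OR (NOT T AND S AND NOT Q AND NOT P) OR (NOT T AND S AND NOT Q AND P) OR (T AND NOT S AND NOT Q AND NOT P) OR (T AND NOT S AND Q AND P) OR (T AND S AND Q AND NOT P) OR (T AND S AND Q AND P)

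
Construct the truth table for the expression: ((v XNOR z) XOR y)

z | v | y | Output
------------------
0 | 0 | 0 | 1
0 | 0 | 1 | 0
0 | 1 | 0 | 0
0 | 1 | 1 | 1
1 | 0 | 0 | 0
1 | 0 | 1 | 1
1 | 1 | 0 | 1
1 | 1 | 1 | 0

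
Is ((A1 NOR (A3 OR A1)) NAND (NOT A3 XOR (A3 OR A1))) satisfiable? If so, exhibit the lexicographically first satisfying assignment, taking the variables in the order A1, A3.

A1=0, A3=1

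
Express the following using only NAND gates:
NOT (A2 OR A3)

(((A2 NAND A2) NAND (A3 NAND A3)) NAND ((A2 NAND A2) NAND (A3 NAND A3)))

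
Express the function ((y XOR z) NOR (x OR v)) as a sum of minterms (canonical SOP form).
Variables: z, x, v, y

Σm(0, 9) = (NOT z AND NOT x AND NOT v AND NOT y) OR (z AND NOT x AND NOT v AND y)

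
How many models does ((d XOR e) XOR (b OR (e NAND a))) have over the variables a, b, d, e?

Satisfying assignments: (0,0,0,0), (0,0,1,1), (0,1,0,0), (0,1,1,1), (1,0,0,0), (1,0,0,1), (1,1,0,0), (1,1,1,1)
Count: 8 out of 16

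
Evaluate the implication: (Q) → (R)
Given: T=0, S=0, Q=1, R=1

Antecedent (Q) = 1; consequent (R) = 1.
1 → 1 = 1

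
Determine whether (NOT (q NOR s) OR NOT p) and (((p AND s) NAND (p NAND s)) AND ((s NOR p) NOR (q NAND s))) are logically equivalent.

No. Counterexample: with p=0, q=0, s=0, Expression 1 = 1 but Expression 2 = 0.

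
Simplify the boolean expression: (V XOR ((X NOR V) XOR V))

By XOR self-cancellation ((E XOR v) XOR v = E):
= (X NOR V)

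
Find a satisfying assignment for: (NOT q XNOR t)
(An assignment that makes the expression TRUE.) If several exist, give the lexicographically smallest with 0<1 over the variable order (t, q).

t=0, q=1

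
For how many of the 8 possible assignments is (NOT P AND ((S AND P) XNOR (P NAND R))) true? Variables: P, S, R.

No assignment satisfies the expression.
Count: 0 out of 8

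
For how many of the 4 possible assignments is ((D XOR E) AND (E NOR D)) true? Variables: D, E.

No assignment satisfies the expression.
Count: 0 out of 4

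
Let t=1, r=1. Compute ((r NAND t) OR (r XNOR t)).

Substituting: ((1 NAND 1) OR (1 XNOR 1))
= 1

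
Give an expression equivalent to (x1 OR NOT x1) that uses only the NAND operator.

((x1 NAND x1) NAND ((x1 NAND x1) NAND (x1 NAND x1)))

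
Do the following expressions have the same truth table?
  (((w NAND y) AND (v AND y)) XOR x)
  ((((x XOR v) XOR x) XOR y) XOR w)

No. Counterexample: with y=0, x=0, w=0, v=1, Expression 1 = 0 but Expression 2 = 1.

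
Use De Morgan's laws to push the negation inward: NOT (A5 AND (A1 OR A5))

NOT A5 OR NOT (A1 OR A5)
De Morgan's: NOT(AND of terms) = OR of negations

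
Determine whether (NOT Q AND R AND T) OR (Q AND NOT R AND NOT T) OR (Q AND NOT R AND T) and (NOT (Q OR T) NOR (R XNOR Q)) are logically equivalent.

Yes, they are equivalent — the two output columns agree on all 8 assignments:
Q | R | T | Expression 1 | Expression 2
---------------------------------------
0 | 0 | 0 | 0 | 0
0 | 0 | 1 | 0 | 0
0 | 1 | 0 | 0 | 0
0 | 1 | 1 | 1 | 1
1 | 0 | 0 | 1 | 1
1 | 0 | 1 | 1 | 1
1 | 1 | 0 | 0 | 0
1 | 1 | 1 | 0 | 0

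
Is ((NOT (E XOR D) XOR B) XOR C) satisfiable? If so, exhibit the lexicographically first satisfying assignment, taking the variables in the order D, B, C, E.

D=0, B=0, C=0, E=0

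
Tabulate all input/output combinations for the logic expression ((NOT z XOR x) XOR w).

x | z | w | Output
------------------
0 | 0 | 0 | 1
0 | 0 | 1 | 0
0 | 1 | 0 | 0
0 | 1 | 1 | 1
1 | 0 | 0 | 0
1 | 0 | 1 | 1
1 | 1 | 0 | 1
1 | 1 | 1 | 0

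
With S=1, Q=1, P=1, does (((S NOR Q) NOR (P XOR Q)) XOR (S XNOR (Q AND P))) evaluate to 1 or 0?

Substituting: (((1 NOR 1) NOR (1 XOR 1)) XOR (1 XNOR (1 AND 1)))
= 0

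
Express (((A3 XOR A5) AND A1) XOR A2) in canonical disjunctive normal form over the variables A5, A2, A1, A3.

(NOT A5 AND NOT A2 AND A1 AND A3) OR (NOT A5 AND A2 AND NOT A1 AND NOT A3) OR (NOT A5 AND A2 AND NOT A1 AND A3) OR (NOT A5 AND A2 AND A1 AND NOT A3) OR (A5 AND NOT A2 AND A1 AND NOT A3) OR (A5 AND A2 AND NOT A1 AND NOT A3) OR (A5 AND A2 AND NOT A1 AND A3) OR (A5 AND A2 AND A1 AND A3)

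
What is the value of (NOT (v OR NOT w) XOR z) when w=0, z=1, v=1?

Substituting: (NOT (1 OR NOT 0) XOR 1)
= 1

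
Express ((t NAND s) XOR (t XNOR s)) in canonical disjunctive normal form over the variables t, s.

(NOT t AND s) OR (t AND NOT s) OR (t AND s)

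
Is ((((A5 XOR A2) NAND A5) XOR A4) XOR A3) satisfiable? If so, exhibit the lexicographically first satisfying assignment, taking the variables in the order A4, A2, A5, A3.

A4=0, A2=0, A5=0, A3=0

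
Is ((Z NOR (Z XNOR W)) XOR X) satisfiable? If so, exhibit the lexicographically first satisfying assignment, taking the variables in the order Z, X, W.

Z=0, X=0, W=1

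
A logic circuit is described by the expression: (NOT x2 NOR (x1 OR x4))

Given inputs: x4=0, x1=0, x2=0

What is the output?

Substituting: (NOT 0 NOR (0 OR 0))
= 0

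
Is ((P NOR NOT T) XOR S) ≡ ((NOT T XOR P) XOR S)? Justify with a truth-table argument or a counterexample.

No. Counterexample: with T=0, P=0, S=0, Expression 1 = 0 but Expression 2 = 1.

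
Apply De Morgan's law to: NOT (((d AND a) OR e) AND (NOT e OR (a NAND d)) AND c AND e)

NOT ((d AND a) OR e) OR NOT (NOT e OR (a NAND d)) OR NOT c OR NOT e
De Morgan's: NOT(AND of terms) = OR of negations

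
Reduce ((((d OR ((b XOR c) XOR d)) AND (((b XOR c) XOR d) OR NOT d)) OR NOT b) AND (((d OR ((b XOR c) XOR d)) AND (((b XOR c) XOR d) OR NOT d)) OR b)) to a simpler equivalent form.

By distribution ((E OR v) AND (E OR NOT v) = E) then distribution ((E OR v) AND (E OR NOT v) = E):
= ((b XOR c) XOR d)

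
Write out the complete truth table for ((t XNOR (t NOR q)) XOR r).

r | q | t | Output
------------------
0 | 0 | 0 | 0
0 | 0 | 1 | 0
0 | 1 | 0 | 1
0 | 1 | 1 | 0
1 | 0 | 0 | 1
1 | 0 | 1 | 1
1 | 1 | 0 | 0
1 | 1 | 1 | 1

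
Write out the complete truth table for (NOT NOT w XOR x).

x | w | Output
--------------
0 | 0 | 0
0 | 1 | 1
1 | 0 | 1
1 | 1 | 0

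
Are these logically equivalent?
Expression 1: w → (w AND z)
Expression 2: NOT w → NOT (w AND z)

No, Inverse is not equivalent to original (counterexample: z=0, w=1)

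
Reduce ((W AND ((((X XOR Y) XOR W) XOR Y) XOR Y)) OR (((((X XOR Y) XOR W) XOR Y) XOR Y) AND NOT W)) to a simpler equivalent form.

By distribution ((E AND v) OR (E AND NOT v) = E) then XOR self-cancellation ((E XOR v) XOR v = E):
= ((X XOR Y) XOR W)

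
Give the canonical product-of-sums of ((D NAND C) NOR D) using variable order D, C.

ΠM(0, 1, 2, 3) = (D OR C) AND (D OR NOT C) AND (NOT D OR C) AND (NOT D OR NOT C)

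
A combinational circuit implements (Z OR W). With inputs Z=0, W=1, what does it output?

Substituting: (0 OR 1)
= 1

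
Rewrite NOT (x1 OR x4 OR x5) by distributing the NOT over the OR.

NOT x1 AND NOT x4 AND NOT x5
De Morgan's: NOT(OR of terms) = AND of negations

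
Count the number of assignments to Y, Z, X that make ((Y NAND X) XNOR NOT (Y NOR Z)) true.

Satisfying assignments: (0,1,0), (0,1,1), (1,0,0), (1,1,0)
Count: 4 out of 8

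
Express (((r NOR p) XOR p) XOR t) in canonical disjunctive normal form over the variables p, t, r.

(NOT p AND NOT t AND NOT r) OR (NOT p AND t AND r) OR (p AND NOT t AND NOT r) OR (p AND NOT t AND r)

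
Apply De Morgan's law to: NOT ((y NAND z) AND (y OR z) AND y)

NOT (y NAND z) OR NOT (y OR z) OR NOT y
De Morgan's: NOT(AND of terms) = OR of negations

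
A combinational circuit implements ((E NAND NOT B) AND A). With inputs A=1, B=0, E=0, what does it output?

Substituting: ((0 NAND NOT 0) AND 1)
= 1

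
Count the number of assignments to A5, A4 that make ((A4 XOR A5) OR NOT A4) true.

Satisfying assignments: (0,0), (0,1), (1,0)
Count: 3 out of 4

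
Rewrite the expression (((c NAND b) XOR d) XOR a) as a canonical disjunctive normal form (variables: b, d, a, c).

(NOT b AND NOT d AND NOT a AND NOT c) OR (NOT b AND NOT d AND NOT a AND c) OR (NOT b AND d AND a AND NOT c) OR (NOT b AND d AND a AND c) OR (b AND NOT d AND NOT a AND NOT c) OR (b AND NOT d AND a AND c) OR (b AND d AND NOT a AND c) OR (b AND d AND a AND NOT c)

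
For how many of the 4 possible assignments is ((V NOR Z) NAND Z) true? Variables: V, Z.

Satisfying assignments: (0,0), (0,1), (1,0), (1,1)
Count: 4 out of 4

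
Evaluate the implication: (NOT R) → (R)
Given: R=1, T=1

Antecedent (NOT R) = 0; consequent (R) = 1.
0 → 1 = 1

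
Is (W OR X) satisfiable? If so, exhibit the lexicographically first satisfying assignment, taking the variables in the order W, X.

W=0, X=1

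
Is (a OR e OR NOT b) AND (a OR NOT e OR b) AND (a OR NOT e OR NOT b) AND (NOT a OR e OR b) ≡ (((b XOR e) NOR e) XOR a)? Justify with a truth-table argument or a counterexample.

Yes, they are equivalent — the two output columns agree on all 8 assignments:
a | e | b | Expression 1 | Expression 2
---------------------------------------
0 | 0 | 0 | 1 | 1
0 | 0 | 1 | 0 | 0
0 | 1 | 0 | 0 | 0
0 | 1 | 1 | 0 | 0
1 | 0 | 0 | 0 | 0
1 | 0 | 1 | 1 | 1
1 | 1 | 0 | 1 | 1
1 | 1 | 1 | 1 | 1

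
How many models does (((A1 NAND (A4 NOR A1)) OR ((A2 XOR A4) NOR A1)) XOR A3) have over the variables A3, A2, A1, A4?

Satisfying assignments: (0,0,0,0), (0,0,0,1), (0,0,1,0), (0,0,1,1), (0,1,0,0), (0,1,0,1), (0,1,1,0), (0,1,1,1)
Count: 8 out of 16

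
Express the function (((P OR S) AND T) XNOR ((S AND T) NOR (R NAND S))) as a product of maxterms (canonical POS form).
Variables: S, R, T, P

ΠM(3, 7, 10, 11, 12, 13, 14, 15) = (S OR R OR NOT T OR NOT P) AND (S OR NOT R OR NOT T OR NOT P) AND (NOT S OR R OR NOT T OR P) AND (NOT S OR R OR NOT T OR NOT P) AND (NOT S OR NOT R OR T OR P) AND (NOT S OR NOT R OR T OR NOT P) AND (NOT S OR NOT R OR NOT T OR P) AND (NOT S OR NOT R OR NOT T OR NOT P)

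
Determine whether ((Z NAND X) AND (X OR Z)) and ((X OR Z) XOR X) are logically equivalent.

No. Counterexample: with Z=0, X=1, Expression 1 = 1 but Expression 2 = 0.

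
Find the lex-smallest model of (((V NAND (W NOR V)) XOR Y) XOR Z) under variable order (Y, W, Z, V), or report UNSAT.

Y=0, W=0, Z=0, V=0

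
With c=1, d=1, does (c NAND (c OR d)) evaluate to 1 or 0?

Substituting: (1 NAND (1 OR 1))
= 0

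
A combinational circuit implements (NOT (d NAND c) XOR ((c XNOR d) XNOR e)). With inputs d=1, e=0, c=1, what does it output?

Substituting: (NOT (1 NAND 1) XOR ((1 XNOR 1) XNOR 0))
= 1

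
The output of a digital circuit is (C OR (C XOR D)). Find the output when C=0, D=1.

Substituting: (0 OR (0 XOR 1))
= 1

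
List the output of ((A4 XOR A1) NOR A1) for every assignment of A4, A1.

A4 | A1 | Output
----------------
0 | 0 | 1
0 | 1 | 0
1 | 0 | 0
1 | 1 | 0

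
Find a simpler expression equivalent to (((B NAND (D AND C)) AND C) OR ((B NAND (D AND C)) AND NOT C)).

By distribution ((E AND v) OR (E AND NOT v) = E):
= (B NAND (D AND C))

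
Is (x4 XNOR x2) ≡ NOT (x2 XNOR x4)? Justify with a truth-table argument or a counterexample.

No. Counterexample: with x2=0, x4=0, Expression 1 = 1 but Expression 2 = 0.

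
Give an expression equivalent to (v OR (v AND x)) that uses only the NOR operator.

((v NOR ((v NOR v) NOR (x NOR x))) NOR (v NOR ((v NOR v) NOR (x NOR x))))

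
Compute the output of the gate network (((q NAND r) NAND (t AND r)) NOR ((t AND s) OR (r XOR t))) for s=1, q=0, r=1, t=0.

Substituting: (((0 NAND 1) NAND (0 AND 1)) NOR ((0 AND 1) OR (1 XOR 0)))
= 0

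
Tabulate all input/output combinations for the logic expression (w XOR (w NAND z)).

w | z | Output
--------------
0 | 0 | 1
0 | 1 | 1
1 | 0 | 0
1 | 1 | 1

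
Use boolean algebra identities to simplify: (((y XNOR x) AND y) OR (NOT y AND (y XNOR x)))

By distribution ((E AND v) OR (E AND NOT v) = E):
= (y XNOR x)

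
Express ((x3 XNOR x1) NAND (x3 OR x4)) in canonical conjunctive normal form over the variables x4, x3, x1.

(x4 OR NOT x3 OR NOT x1) AND (NOT x4 OR x3 OR x1) AND (NOT x4 OR NOT x3 OR NOT x1)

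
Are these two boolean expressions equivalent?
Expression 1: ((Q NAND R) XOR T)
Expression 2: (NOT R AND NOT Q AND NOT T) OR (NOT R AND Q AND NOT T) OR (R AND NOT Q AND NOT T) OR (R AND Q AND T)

Yes, they are equivalent — the two output columns agree on all 8 assignments:
R | Q | T | Expression 1 | Expression 2
---------------------------------------
0 | 0 | 0 | 1 | 1
0 | 0 | 1 | 0 | 0
0 | 1 | 0 | 1 | 1
0 | 1 | 1 | 0 | 0
1 | 0 | 0 | 1 | 1
1 | 0 | 1 | 0 | 0
1 | 1 | 0 | 0 | 0
1 | 1 | 1 | 1 | 1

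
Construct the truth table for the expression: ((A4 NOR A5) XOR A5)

A4 | A5 | Output
----------------
0 | 0 | 1
0 | 1 | 1
1 | 0 | 0
1 | 1 | 1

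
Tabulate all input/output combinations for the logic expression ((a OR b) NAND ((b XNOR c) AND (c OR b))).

b | c | a | Output
------------------
0 | 0 | 0 | 1
0 | 0 | 1 | 1
0 | 1 | 0 | 1
0 | 1 | 1 | 1
1 | 0 | 0 | 1
1 | 0 | 1 | 1
1 | 1 | 0 | 0
1 | 1 | 1 | 0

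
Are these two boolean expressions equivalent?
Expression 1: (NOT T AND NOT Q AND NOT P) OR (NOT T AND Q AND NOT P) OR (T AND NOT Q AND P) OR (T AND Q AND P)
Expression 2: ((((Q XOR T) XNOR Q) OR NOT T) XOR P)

Yes, they are equivalent — the two output columns agree on all 8 assignments:
T | Q | P | Expression 1 | Expression 2
---------------------------------------
0 | 0 | 0 | 1 | 1
0 | 0 | 1 | 0 | 0
0 | 1 | 0 | 1 | 1
0 | 1 | 1 | 0 | 0
1 | 0 | 0 | 0 | 0
1 | 0 | 1 | 1 | 1
1 | 1 | 0 | 0 | 0
1 | 1 | 1 | 1 | 1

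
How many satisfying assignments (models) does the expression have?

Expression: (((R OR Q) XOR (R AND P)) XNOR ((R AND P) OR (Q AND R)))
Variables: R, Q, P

Satisfying assignments: (0,0,0), (0,0,1), (1,1,0)
Count: 3 out of 8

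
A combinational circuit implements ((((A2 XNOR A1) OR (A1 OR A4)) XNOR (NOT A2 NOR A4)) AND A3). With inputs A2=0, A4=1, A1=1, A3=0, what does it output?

Substituting: ((((0 XNOR 1) OR (1 OR 1)) XNOR (NOT 0 NOR 1)) AND 0)
= 0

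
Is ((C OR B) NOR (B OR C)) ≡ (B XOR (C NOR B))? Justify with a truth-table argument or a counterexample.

No. Counterexample: with B=1, C=0, Expression 1 = 0 but Expression 2 = 1.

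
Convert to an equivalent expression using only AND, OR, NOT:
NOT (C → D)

C AND NOT D
(Negated implication: NOT(A → B) = A AND NOT B)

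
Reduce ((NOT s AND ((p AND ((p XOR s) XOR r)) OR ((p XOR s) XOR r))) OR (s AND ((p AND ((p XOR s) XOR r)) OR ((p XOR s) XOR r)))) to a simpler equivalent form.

By distribution ((E AND v) OR (E AND NOT v) = E) then absorption (E OR (E AND v) = E):
= ((p XOR s) XOR r)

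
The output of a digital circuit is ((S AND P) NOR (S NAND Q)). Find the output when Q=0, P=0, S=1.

Substituting: ((1 AND 0) NOR (1 NAND 0))
= 0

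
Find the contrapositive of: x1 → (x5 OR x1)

Contrapositive: NOT (x5 OR x1) → NOT x1
Note: A statement and its contrapositive are logically equivalent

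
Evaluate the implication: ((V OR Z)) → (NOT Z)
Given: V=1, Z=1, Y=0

Antecedent ((V OR Z)) = 1; consequent (NOT Z) = 0.
1 → 0 = 0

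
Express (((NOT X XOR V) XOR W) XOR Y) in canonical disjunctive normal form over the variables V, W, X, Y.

(NOT V AND NOT W AND NOT X AND NOT Y) OR (NOT V AND NOT W AND X AND Y) OR (NOT V AND W AND NOT X AND Y) OR (NOT V AND W AND X AND NOT Y) OR (V AND NOT W AND NOT X AND Y) OR (V AND NOT W AND X AND NOT Y) OR (V AND W AND NOT X AND NOT Y) OR (V AND W AND X AND Y)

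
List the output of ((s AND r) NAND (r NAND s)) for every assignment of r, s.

r | s | Output
--------------
0 | 0 | 1
0 | 1 | 1
1 | 0 | 1
1 | 1 | 1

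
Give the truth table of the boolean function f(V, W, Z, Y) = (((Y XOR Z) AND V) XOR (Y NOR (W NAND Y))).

V | W | Z | Y | Output
----------------------
0 | 0 | 0 | 0 | 0
0 | 0 | 0 | 1 | 0
0 | 0 | 1 | 0 | 0
0 | 0 | 1 | 1 | 0
0 | 1 | 0 | 0 | 0
0 | 1 | 0 | 1 | 0
0 | 1 | 1 | 0 | 0
0 | 1 | 1 | 1 | 0
1 | 0 | 0 | 0 | 0
1 | 0 | 0 | 1 | 1
1 | 0 | 1 | 0 | 1
1 | 0 | 1 | 1 | 0
1 | 1 | 0 | 0 | 0
1 | 1 | 0 | 1 | 1
1 | 1 | 1 | 0 | 1
1 | 1 | 1 | 1 | 0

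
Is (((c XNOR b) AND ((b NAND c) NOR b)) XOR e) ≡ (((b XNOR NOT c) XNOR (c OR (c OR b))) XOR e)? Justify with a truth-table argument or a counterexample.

No. Counterexample: with e=0, c=0, b=0, Expression 1 = 0 but Expression 2 = 1.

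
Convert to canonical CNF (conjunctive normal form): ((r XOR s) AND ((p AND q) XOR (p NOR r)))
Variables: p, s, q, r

(p OR s OR q OR r) AND (p OR s OR q OR NOT r) AND (p OR s OR NOT q OR r) AND (p OR s OR NOT q OR NOT r) AND (p OR NOT s OR q OR NOT r) AND (p OR NOT s OR NOT q OR NOT r) AND (NOT p OR s OR q OR r) AND (NOT p OR s OR q OR NOT r) AND (NOT p OR s OR NOT q OR r) AND (NOT p OR NOT s OR q OR r) AND (NOT p OR NOT s OR q OR NOT r) AND (NOT p OR NOT s OR NOT q OR NOT r)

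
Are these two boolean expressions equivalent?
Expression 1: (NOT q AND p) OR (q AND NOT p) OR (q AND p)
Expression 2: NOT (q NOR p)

Yes, they are equivalent — the two output columns agree on all 4 assignments:
q | p | Expression 1 | Expression 2
-----------------------------------
0 | 0 | 0 | 0
0 | 1 | 1 | 1
1 | 0 | 1 | 1
1 | 1 | 1 | 1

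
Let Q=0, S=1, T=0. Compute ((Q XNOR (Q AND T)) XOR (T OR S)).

Substituting: ((0 XNOR (0 AND 0)) XOR (0 OR 1))
= 0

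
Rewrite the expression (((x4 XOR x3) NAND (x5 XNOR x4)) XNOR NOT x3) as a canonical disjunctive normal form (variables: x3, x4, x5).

(NOT x3 AND NOT x4 AND NOT x5) OR (NOT x3 AND NOT x4 AND x5) OR (NOT x3 AND x4 AND NOT x5) OR (x3 AND NOT x4 AND NOT x5)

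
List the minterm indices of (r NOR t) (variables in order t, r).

Σm(0) = (NOT t AND NOT r)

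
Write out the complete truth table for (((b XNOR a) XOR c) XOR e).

c | e | a | b | Output
----------------------
0 | 0 | 0 | 0 | 1
0 | 0 | 0 | 1 | 0
0 | 0 | 1 | 0 | 0
0 | 0 | 1 | 1 | 1
0 | 1 | 0 | 0 | 0
0 | 1 | 0 | 1 | 1
0 | 1 | 1 | 0 | 1
0 | 1 | 1 | 1 | 0
1 | 0 | 0 | 0 | 0
1 | 0 | 0 | 1 | 1
1 | 0 | 1 | 0 | 1
1 | 0 | 1 | 1 | 0
1 | 1 | 0 | 0 | 1
1 | 1 | 0 | 1 | 0
1 | 1 | 1 | 0 | 0
1 | 1 | 1 | 1 | 1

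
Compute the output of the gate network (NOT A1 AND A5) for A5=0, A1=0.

Substituting: (NOT 0 AND 0)
= 0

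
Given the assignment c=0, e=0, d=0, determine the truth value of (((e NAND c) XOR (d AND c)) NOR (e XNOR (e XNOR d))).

Substituting: (((0 NAND 0) XOR (0 AND 0)) NOR (0 XNOR (0 XNOR 0)))
= 0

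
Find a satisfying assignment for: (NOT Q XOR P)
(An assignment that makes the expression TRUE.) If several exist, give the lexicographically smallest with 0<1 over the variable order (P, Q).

P=0, Q=0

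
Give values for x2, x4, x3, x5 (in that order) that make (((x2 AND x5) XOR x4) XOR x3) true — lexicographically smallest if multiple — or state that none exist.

x2=0, x4=0, x3=1, x5=0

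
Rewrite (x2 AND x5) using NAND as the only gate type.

((x2 NAND x5) NAND (x2 NAND x5))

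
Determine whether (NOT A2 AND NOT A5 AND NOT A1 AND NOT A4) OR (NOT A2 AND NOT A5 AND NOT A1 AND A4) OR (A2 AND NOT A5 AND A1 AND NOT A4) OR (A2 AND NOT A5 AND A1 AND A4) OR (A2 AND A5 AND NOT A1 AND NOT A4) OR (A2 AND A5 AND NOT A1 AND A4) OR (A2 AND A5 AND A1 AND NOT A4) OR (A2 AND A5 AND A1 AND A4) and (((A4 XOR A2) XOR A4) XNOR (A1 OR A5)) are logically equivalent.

Yes, they are equivalent — the two output columns agree on all 16 assignments:
A2 | A5 | A1 | A4 | Expression 1 | Expression 2
-----------------------------------------------
0 | 0 | 0 | 0 | 1 | 1
0 | 0 | 0 | 1 | 1 | 1
0 | 0 | 1 | 0 | 0 | 0
0 | 0 | 1 | 1 | 0 | 0
0 | 1 | 0 | 0 | 0 | 0
0 | 1 | 0 | 1 | 0 | 0
0 | 1 | 1 | 0 | 0 | 0
0 | 1 | 1 | 1 | 0 | 0
1 | 0 | 0 | 0 | 0 | 0
1 | 0 | 0 | 1 | 0 | 0
1 | 0 | 1 | 0 | 1 | 1
1 | 0 | 1 | 1 | 1 | 1
1 | 1 | 0 | 0 | 1 | 1
1 | 1 | 0 | 1 | 1 | 1
1 | 1 | 1 | 0 | 1 | 1
1 | 1 | 1 | 1 | 1 | 1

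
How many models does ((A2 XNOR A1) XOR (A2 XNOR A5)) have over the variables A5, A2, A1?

Satisfying assignments: (0,0,1), (0,1,1), (1,0,0), (1,1,0)
Count: 4 out of 8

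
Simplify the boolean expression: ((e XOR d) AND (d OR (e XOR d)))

By absorption (E AND (E OR v) = E):
= (e XOR d)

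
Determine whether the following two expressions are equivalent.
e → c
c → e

No, Converse is not equivalent to original (counterexample: e=0, c=1)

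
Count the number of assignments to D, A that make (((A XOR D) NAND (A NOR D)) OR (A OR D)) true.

Satisfying assignments: (0,0), (0,1), (1,0), (1,1)
Count: 4 out of 4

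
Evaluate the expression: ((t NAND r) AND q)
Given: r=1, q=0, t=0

Substituting: ((0 NAND 1) AND 0)
= 0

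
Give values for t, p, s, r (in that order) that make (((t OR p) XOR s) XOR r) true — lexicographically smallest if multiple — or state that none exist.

t=0, p=0, s=0, r=1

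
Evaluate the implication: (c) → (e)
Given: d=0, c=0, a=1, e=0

Antecedent (c) = 0; consequent (e) = 0.
0 → 0 = 1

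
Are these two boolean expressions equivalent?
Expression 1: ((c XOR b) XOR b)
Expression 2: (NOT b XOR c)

No. Counterexample: with c=0, b=0, Expression 1 = 0 but Expression 2 = 1.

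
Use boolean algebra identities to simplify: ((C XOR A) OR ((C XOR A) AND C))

By absorption (E OR (E AND v) = E):
= (C XOR A)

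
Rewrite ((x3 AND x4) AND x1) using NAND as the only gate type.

((((x3 NAND x4) NAND (x3 NAND x4)) NAND x1) NAND (((x3 NAND x4) NAND (x3 NAND x4)) NAND x1))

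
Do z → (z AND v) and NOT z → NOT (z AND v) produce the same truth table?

No, Inverse is not equivalent to original (counterexample: v=0, z=1)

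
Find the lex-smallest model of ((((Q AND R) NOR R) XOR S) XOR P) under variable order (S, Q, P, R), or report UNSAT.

S=0, Q=0, P=0, R=0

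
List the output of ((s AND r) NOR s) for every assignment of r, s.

r | s | Output
--------------
0 | 0 | 1
0 | 1 | 0
1 | 0 | 1
1 | 1 | 0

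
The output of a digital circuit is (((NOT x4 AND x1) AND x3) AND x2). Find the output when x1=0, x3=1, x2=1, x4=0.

Substituting: (((NOT 0 AND 0) AND 1) AND 1)
= 0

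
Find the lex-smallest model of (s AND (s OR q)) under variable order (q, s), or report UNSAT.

q=0, s=1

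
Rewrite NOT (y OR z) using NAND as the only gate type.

(((y NAND y) NAND (z NAND z)) NAND ((y NAND y) NAND (z NAND z)))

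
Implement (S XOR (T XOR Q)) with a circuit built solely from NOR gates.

((((S NOR ((((T NOR Q) NOR (T NOR Q)) NOR ((T NOR Q) NOR (T NOR Q))) NOR ((((T NOR T) NOR (Q NOR Q)) NOR ((T NOR T) NOR (Q NOR Q))) NOR (((T NOR T) NOR (Q NOR Q)) NOR ((T NOR T) NOR (Q NOR Q)))))) NOR (S NOR ((((T NOR Q) NOR (T NOR Q)) NOR ((T NOR Q) NOR (T NOR Q))) NOR ((((T NOR T) NOR (Q NOR Q)) NOR ((T NOR T) NOR (Q NOR Q))) NOR (((T NOR T) NOR (Q NOR Q)) NOR ((T NOR T) NOR (Q NOR Q))))))) NOR ((S NOR ((((T NOR Q) NOR (T NOR Q)) NOR ((T NOR Q) NOR (T NOR Q))) NOR ((((T NOR T) NOR (Q NOR Q)) NOR ((T NOR T) NOR (Q NOR Q))) NOR (((T NOR T) NOR (Q NOR Q)) NOR ((T NOR T) NOR (Q NOR Q)))))) NOR (S NOR ((((T NOR Q) NOR (T NOR Q)) NOR ((T NOR Q) NOR (T NOR Q))) NOR ((((T NOR T) NOR (Q NOR Q)) NOR ((T NOR T) NOR (Q NOR Q))) NOR (((T NOR T) NOR (Q NOR Q)) NOR ((T NOR T) NOR (Q NOR Q)))))))) NOR ((((S NOR S) NOR (((((T NOR Q) NOR (T NOR Q)) NOR ((T NOR Q) NOR (T NOR Q))) NOR ((((T NOR T) NOR (Q NOR Q)) NOR ((T NOR T) NOR (Q NOR Q))) NOR (((T NOR T) NOR (Q NOR Q)) NOR ((T NOR T) NOR (Q NOR Q))))) NOR ((((T NOR Q) NOR (T NOR Q)) NOR ((T NOR Q) NOR (T NOR Q))) NOR ((((T NOR T) NOR (Q NOR Q)) NOR ((T NOR T) NOR (Q NOR Q))) NOR (((T NOR T) NOR (Q NOR Q)) NOR ((T NOR T) NOR (Q NOR Q))))))) NOR ((S NOR S) NOR (((((T NOR Q) NOR (T NOR Q)) NOR ((T NOR Q) NOR (T NOR Q))) NOR ((((T NOR T) NOR (Q NOR Q)) NOR ((T NOR T) NOR (Q NOR Q))) NOR (((T NOR T) NOR (Q NOR Q)) NOR ((T NOR T) NOR (Q NOR Q))))) NOR ((((T NOR Q) NOR (T NOR Q)) NOR ((T NOR Q) NOR (T NOR Q))) NOR ((((T NOR T) NOR (Q NOR Q)) NOR ((T NOR T) NOR (Q NOR Q))) NOR (((T NOR T) NOR (Q NOR Q)) NOR ((T NOR T) NOR (Q NOR Q)))))))) NOR (((S NOR S) NOR (((((T NOR Q) NOR (T NOR Q)) NOR ((T NOR Q) NOR (T NOR Q))) NOR ((((T NOR T) NOR (Q NOR Q)) NOR ((T NOR T) NOR (Q NOR Q))) NOR (((T NOR T) NOR (Q NOR Q)) NOR ((T NOR T) NOR (Q NOR Q))))) NOR ((((T NOR Q) NOR (T NOR Q)) NOR ((T NOR Q) NOR (T NOR Q))) NOR ((((T NOR T) NOR (Q NOR Q)) NOR ((T NOR T) NOR (Q NOR Q))) NOR (((T NOR T) NOR (Q NOR Q)) NOR ((T NOR T) NOR (Q NOR Q))))))) NOR ((S NOR S) NOR (((((T NOR Q) NOR (T NOR Q)) NOR ((T NOR Q) NOR (T NOR Q))) NOR ((((T NOR T) NOR (Q NOR Q)) NOR ((T NOR T) NOR (Q NOR Q))) NOR (((T NOR T) NOR (Q NOR Q)) NOR ((T NOR T) NOR (Q NOR Q))))) NOR ((((T NOR Q) NOR (T NOR Q)) NOR ((T NOR Q) NOR (T NOR Q))) NOR ((((T NOR T) NOR (Q NOR Q)) NOR ((T NOR T) NOR (Q NOR Q))) NOR (((T NOR T) NOR (Q NOR Q)) NOR ((T NOR T) NOR (Q NOR Q))))))))))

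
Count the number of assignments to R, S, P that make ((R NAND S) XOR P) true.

Satisfying assignments: (0,0,0), (0,1,0), (1,0,0), (1,1,1)
Count: 4 out of 8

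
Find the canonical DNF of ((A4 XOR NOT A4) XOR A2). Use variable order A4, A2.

(NOT A4 AND NOT A2) OR (A4 AND NOT A2)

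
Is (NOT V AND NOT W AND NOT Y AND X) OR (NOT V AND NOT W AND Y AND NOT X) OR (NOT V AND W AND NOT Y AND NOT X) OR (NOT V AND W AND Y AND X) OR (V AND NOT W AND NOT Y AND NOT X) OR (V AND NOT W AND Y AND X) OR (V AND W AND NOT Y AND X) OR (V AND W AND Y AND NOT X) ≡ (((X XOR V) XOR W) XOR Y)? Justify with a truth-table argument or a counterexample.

Yes, they are equivalent — the two output columns agree on all 16 assignments:
V | W | Y | X | Expression 1 | Expression 2
-------------------------------------------
0 | 0 | 0 | 0 | 0 | 0
0 | 0 | 0 | 1 | 1 | 1
0 | 0 | 1 | 0 | 1 | 1
0 | 0 | 1 | 1 | 0 | 0
0 | 1 | 0 | 0 | 1 | 1
0 | 1 | 0 | 1 | 0 | 0
0 | 1 | 1 | 0 | 0 | 0
0 | 1 | 1 | 1 | 1 | 1
1 | 0 | 0 | 0 | 1 | 1
1 | 0 | 0 | 1 | 0 | 0
1 | 0 | 1 | 0 | 0 | 0
1 | 0 | 1 | 1 | 1 | 1
1 | 1 | 0 | 0 | 0 | 0
1 | 1 | 0 | 1 | 1 | 1
1 | 1 | 1 | 0 | 1 | 1
1 | 1 | 1 | 1 | 0 | 0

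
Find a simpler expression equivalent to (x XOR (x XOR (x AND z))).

By XOR self-cancellation ((E XOR v) XOR v = E):
= (x AND z)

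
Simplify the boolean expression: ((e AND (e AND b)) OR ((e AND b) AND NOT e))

By distribution ((E AND v) OR (E AND NOT v) = E):
= (e AND b)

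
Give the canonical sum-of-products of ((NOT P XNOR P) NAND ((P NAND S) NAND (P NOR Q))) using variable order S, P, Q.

Σm(0, 1, 2, 3, 4, 5, 6, 7) = (NOT S AND NOT P AND NOT Q) OR (NOT S AND NOT P AND Q) OR (NOT S AND P AND NOT Q) OR (NOT S AND P AND Q) OR (S AND NOT P AND NOT Q) OR (S AND NOT P AND Q) OR (S AND P AND NOT Q) OR (S AND P AND Q)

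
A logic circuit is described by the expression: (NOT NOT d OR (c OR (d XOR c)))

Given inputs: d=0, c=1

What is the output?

Substituting: (NOT NOT 0 OR (1 OR (0 XOR 1)))
= 1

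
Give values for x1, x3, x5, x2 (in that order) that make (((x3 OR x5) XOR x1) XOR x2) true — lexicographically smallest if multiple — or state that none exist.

x1=0, x3=0, x5=0, x2=1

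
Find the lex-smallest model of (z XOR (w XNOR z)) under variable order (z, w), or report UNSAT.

z=0, w=0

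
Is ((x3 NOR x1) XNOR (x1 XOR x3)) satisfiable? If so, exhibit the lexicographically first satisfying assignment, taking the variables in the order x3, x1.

x3=1, x1=1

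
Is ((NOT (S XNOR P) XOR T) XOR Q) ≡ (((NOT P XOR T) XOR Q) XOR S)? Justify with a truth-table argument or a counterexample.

No. Counterexample: with T=0, Q=0, S=0, P=0, Expression 1 = 0 but Expression 2 = 1.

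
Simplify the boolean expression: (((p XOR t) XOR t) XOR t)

By XOR self-cancellation ((E XOR v) XOR v = E):
= (p XOR t)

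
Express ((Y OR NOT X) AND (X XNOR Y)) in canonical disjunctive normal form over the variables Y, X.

(NOT Y AND NOT X) OR (Y AND X)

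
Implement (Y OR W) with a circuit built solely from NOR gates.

((Y NOR W) NOR (Y NOR W))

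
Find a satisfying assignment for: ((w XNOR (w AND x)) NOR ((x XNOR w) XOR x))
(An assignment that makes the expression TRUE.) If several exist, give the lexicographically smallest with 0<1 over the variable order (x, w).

x=0, w=1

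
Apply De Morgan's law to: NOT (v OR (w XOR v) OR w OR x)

NOT v AND NOT (w XOR v) AND NOT w AND NOT x
De Morgan's: NOT(OR of terms) = AND of negations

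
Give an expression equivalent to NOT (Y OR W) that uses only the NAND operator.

(((Y NAND Y) NAND (W NAND W)) NAND ((Y NAND Y) NAND (W NAND W)))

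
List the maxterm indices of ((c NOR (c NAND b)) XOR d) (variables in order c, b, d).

ΠM(0, 2, 4, 6) = (c OR b OR d) AND (c OR NOT b OR d) AND (NOT c OR b OR d) AND (NOT c OR NOT b OR d)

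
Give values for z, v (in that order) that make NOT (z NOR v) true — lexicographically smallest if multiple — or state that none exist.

z=0, v=1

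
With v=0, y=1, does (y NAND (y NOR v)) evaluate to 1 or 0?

Substituting: (1 NAND (1 NOR 0))
= 1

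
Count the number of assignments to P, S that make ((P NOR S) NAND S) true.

Satisfying assignments: (0,0), (0,1), (1,0), (1,1)
Count: 4 out of 4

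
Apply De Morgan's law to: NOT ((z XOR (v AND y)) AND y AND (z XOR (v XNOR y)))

NOT (z XOR (v AND y)) OR NOT y OR NOT (z XOR (v XNOR y))
De Morgan's: NOT(AND of terms) = OR of negations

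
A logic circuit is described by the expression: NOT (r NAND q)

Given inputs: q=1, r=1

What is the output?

Substituting: NOT (1 NAND 1)
= 1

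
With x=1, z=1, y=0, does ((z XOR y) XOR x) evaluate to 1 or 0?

Substituting: ((1 XOR 0) XOR 1)
= 0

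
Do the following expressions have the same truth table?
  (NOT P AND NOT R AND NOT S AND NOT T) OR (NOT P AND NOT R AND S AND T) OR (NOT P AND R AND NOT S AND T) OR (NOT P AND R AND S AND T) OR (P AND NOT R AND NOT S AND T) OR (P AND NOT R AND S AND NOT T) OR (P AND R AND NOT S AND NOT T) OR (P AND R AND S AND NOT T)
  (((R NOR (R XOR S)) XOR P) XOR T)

Yes, they are equivalent — the two output columns agree on all 16 assignments:
P | R | S | T | Expression 1 | Expression 2
-------------------------------------------
0 | 0 | 0 | 0 | 1 | 1
0 | 0 | 0 | 1 | 0 | 0
0 | 0 | 1 | 0 | 0 | 0
0 | 0 | 1 | 1 | 1 | 1
0 | 1 | 0 | 0 | 0 | 0
0 | 1 | 0 | 1 | 1 | 1
0 | 1 | 1 | 0 | 0 | 0
0 | 1 | 1 | 1 | 1 | 1
1 | 0 | 0 | 0 | 0 | 0
1 | 0 | 0 | 1 | 1 | 1
1 | 0 | 1 | 0 | 1 | 1
1 | 0 | 1 | 1 | 0 | 0
1 | 1 | 0 | 0 | 1 | 1
1 | 1 | 0 | 1 | 0 | 0
1 | 1 | 1 | 0 | 1 | 1
1 | 1 | 1 | 1 | 0 | 0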